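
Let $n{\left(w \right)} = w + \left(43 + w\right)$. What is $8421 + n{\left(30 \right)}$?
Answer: $8524$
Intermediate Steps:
$n{\left(w \right)} = 43 + 2 w$
$8421 + n{\left(30 \right)} = 8421 + \left(43 + 2 \cdot 30\right) = 8421 + \left(43 + 60\right) = 8421 + 103 = 8524$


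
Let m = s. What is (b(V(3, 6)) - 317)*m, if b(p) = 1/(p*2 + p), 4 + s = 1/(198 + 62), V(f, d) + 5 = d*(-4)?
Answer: 1432781/1131 ≈ 1266.8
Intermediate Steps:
V(f, d) = -5 - 4*d (V(f, d) = -5 + d*(-4) = -5 - 4*d)
s = -1039/260 (s = -4 + 1/(198 + 62) = -4 + 1/260 = -1039/260 ≈ -3.9962)
m = -1039/260 ≈ -3.9962
b(p) = 1/(3*p) (b(p) = 1/(2*p + p) = 1/(3*p))
(b(V(3, 6)) - 317)*m = (1/(3*(-5 - 4*6)) - 317)*(-1039/260) = (1/(3*(-5 - 24)) - 317)*(-1039/260) = ((⅓)/(-29) - 317)*(-1039/260) = ((⅓)*(-1/29) - 317)*(-1039/260) = (-1/87 - 317)*(-1039/260) = -27580/87*(-1039/260) = 1432781/1131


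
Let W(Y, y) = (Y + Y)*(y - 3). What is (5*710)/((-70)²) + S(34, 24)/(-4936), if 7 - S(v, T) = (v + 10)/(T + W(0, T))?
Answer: 1049849/1451184 ≈ 0.72344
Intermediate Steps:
W(Y, y) = 2*Y*(-3 + y) (W(Y, y) = (2*Y)*(-3 + y) = 2*Y*(-3 + y))
S(v, T) = 7 - (10 + v)/T (S(v, T) = 7 - (v + 10)/(T + 2*0*(-3 + T)) = 7 - (10 + v)/(T + 0) = 7 - (10 + v)/T)
(5*710)/((-70)²) + S(34, 24)/(-4936) = (5*710)/((-70)²) + ((-10 - 1*34 + 7*24)/24)/(-4936) = 3550/4900 + ((-10 - 34 + 168)/24)*(-1/4936) = 3550*(1/4900) + ((1/24)*124)*(-1/4936) = 71/98 + (31/6)*(-1/4936) = 71/98 - 31/29616 = 1049849/1451184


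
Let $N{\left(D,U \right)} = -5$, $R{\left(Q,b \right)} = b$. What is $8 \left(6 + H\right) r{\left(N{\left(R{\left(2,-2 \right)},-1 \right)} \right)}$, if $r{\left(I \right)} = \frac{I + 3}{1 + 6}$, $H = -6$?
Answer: $0$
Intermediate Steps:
$r{\left(I \right)} = \frac{3}{7} + \frac{I}{7}$ ($r{\left(I \right)} = \frac{3 + I}{7} = \left(3 + I\right) \frac{1}{7} = \frac{3}{7} + \frac{I}{7}$)
$8 \left(6 + H\right) r{\left(N{\left(R{\left(2,-2 \right)},-1 \right)} \right)} = 8 \left(6 - 6\right) \left(\frac{3}{7} + \frac{1}{7} \left(-5\right)\right) = 8 \cdot 0 \left(\frac{3}{7} - \frac{5}{7}\right) = 0 \left(- \frac{2}{7}\right) = 0$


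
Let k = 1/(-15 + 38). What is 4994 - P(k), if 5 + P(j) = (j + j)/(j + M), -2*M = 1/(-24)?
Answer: 354833/71 ≈ 4997.6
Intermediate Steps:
M = 1/48 (M = -½/(-24) = -½*(-1/24) = 1/48 ≈ 0.020833)
k = 1/23 ≈ 0.043478
P(j) = -5 + 2*j/(1/48 + j) (P(j) = -5 + (j + j)/(j + 1/48) = -5 + (2*j)/(1/48 + j) = -5 + 2*j/(1/48 + j))
4994 - P(k) = 4994 - (-5 - 144*1/23)/(1 + 48*(1/23)) = 4994 - (-5 - 144/23)/(1 + 48/23) = 4994 - (-259)/(71/23*23) = 4994 - 23*(-259)/(71*23) = 4994 - 1*(-259/71) = 4994 + 259/71 = 354833/71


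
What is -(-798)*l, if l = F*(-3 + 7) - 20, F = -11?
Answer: -51072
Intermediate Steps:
l = -64 (l = -11*(-3 + 7) - 20 = -11*4 - 20 = -44 - 20 = -64)
-(-798)*l = -(-798)*(-64) = -3*17024 = -51072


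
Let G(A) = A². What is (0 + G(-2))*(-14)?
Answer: -56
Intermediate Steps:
(0 + G(-2))*(-14) = (0 + (-2)²)*(-14) = (0 + 4)*(-14) = 4*(-14) = -56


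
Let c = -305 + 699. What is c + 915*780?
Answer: 714094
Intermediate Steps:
c = 394
c + 915*780 = 394 + 915*780 = 394 + 713700 = 714094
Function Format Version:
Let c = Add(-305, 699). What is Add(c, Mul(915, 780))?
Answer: 714094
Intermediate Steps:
c = 394
Add(c, Mul(915, 780)) = Add(394, Mul(915, 780)) = Add(394, 713700) = 714094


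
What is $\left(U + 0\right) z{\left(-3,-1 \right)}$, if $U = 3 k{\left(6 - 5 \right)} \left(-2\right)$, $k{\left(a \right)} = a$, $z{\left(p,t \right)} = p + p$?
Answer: $36$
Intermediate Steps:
$z{\left(p,t \right)} = 2 p$
$U = -6$ ($U = 3 \left(6 - 5\right) \left(-2\right) = 3 \cdot 1 \left(-2\right) = 3 \left(-2\right) = -6$)
$\left(U + 0\right) z{\left(-3,-1 \right)} = \left(-6 + 0\right) 2 \left(-3\right) = \left(-6\right) \left(-6\right) = 36$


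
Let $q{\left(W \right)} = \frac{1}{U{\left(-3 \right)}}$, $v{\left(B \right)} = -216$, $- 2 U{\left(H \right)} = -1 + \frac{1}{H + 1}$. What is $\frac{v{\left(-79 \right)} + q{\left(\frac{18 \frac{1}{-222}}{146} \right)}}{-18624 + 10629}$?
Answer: $\frac{644}{23985} \approx 0.02685$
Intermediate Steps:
$U{\left(H \right)} = \frac{1}{2} - \frac{1}{2 \left(1 + H\right)}$ ($U{\left(H \right)} = - \frac{-1 + \frac{1}{H + 1}}{2} = - \frac{-1 + \frac{1}{1 + H}}{2} = \frac{1}{2} - \frac{1}{2 \left(1 + H\right)}$)
$q{\left(W \right)} = \frac{4}{3}$ ($q{\left(W \right)} = \frac{1}{\frac{1}{2} \left(-3\right) \frac{1}{1 - 3}} = \frac{1}{\frac{1}{2} \left(-3\right) \frac{1}{-2}} = \frac{1}{\frac{1}{2} \left(-3\right) \left(- \frac{1}{2}\right)} = \frac{1}{\frac{3}{4}} = \frac{4}{3}$)
$\frac{v{\left(-79 \right)} + q{\left(\frac{18 \frac{1}{-222}}{146} \right)}}{-18624 + 10629} = \frac{-216 + \frac{4}{3}}{-18624 + 10629} = - \frac{644}{3 \left(-7995\right)} = \left(- \frac{644}{3}\right) \left(- \frac{1}{7995}\right) = \frac{644}{23985}$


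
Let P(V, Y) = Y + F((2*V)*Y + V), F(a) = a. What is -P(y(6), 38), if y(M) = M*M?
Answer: -2810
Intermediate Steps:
y(M) = M²
P(V, Y) = V + Y + 2*V*Y (P(V, Y) = Y + ((2*V)*Y + V) = Y + (2*V*Y + V) = Y + (V + 2*V*Y) = V + Y + 2*V*Y)
-P(y(6), 38) = -(38 + 6²*(1 + 2*38)) = -(38 + 36*(1 + 76)) = -(38 + 36*77) = -(38 + 2772) = -1*2810 = -2810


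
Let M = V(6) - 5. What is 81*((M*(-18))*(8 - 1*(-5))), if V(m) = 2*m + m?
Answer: -246402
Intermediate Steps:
V(m) = 3*m
M = 13 (M = 3*6 - 5 = 18 - 5 = 13)
81*((M*(-18))*(8 - 1*(-5))) = 81*((13*(-18))*(8 - 1*(-5))) = 81*(-234*(8 + 5)) = 81*(-234*13) = 81*(-3042) = -246402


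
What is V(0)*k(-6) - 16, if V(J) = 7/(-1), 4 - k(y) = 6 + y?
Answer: -44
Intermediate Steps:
k(y) = -2 - y (k(y) = 4 - (6 + y) = 4 + (-6 - y) = -2 - y)
V(J) = -7 (V(J) = 7*(-1) = -7)
V(0)*k(-6) - 16 = -7*(-2 - 1*(-6)) - 16 = -7*(-2 + 6) - 16 = -7*4 - 16 = -28 - 16 = -44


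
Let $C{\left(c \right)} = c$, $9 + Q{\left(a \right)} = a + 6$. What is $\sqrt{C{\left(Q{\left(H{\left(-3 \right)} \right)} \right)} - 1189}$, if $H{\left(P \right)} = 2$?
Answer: $i \sqrt{1190} \approx 34.496 i$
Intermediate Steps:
$Q{\left(a \right)} = -3 + a$ ($Q{\left(a \right)} = -9 + \left(a + 6\right) = -9 + \left(6 + a\right) = -3 + a$)
$\sqrt{C{\left(Q{\left(H{\left(-3 \right)} \right)} \right)} - 1189} = \sqrt{\left(-3 + 2\right) - 1189} = \sqrt{-1 - 1189} = \sqrt{-1190} = i \sqrt{1190}$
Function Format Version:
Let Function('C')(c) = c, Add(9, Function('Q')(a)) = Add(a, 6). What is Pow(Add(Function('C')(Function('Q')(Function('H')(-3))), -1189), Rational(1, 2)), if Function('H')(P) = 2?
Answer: Mul(I, Pow(1190, Rational(1, 2))) ≈ Mul(34.496, I)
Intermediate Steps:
Function('Q')(a) = Add(-3, a) (Function('Q')(a) = Add(-9, Add(a, 6)) = Add(-9, Add(6, a)) = Add(-3, a))
Pow(Add(Function('C')(Function('Q')(Function('H')(-3))), -1189), Rational(1, 2)) = Pow(Add(Add(-3, 2), -1189), Rational(1, 2)) = Pow(Add(-1, -1189), Rational(1, 2)) = Pow(-1190, Rational(1, 2)) = Mul(I, Pow(1190, Rational(1, 2)))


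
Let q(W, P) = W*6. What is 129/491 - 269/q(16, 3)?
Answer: -119695/47136 ≈ -2.5394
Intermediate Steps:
q(W, P) = 6*W
129/491 - 269/q(16, 3) = 129/491 - 269/(6*16) = 129*(1/491) - 269/96 = 129/491 - 269*1/96 = 129/491 - 269/96 = -119695/47136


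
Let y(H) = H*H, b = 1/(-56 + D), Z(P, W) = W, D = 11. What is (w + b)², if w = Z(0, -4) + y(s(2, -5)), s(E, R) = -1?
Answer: 18496/2025 ≈ 9.1338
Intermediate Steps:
b = -1/45 (b = 1/(-56 + 11) = 1/(-45) = -1/45 ≈ -0.022222)
y(H) = H²
w = -3 (w = -4 + (-1)² = -4 + 1 = -3)
(w + b)² = (-3 - 1/45)² = (-136/45)² = 18496/2025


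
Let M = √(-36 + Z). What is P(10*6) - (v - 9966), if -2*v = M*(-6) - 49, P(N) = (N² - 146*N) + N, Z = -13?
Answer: 9683/2 - 21*I ≈ 4841.5 - 21.0*I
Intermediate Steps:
P(N) = N² - 145*N
M = 7*I (M = √(-36 - 13) = √(-49) = 7*I ≈ 7.0*I)
v = 49/2 + 21*I (v = -((7*I)*(-6) - 49)/2 = -(-42*I - 49)/2 = -(-49 - 42*I)/2 = 49/2 + 21*I ≈ 24.5 + 21.0*I)
P(10*6) - (v - 9966) = (10*6)*(-145 + 10*6) - ((49/2 + 21*I) - 9966) = 60*(-145 + 60) - (-19883/2 + 21*I) = 60*(-85) + (19883/2 - 21*I) = -5100 + (19883/2 - 21*I) = 9683/2 - 21*I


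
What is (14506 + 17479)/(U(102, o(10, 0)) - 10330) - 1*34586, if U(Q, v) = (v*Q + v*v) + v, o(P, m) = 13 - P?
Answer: -346307017/10012 ≈ -34589.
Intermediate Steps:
U(Q, v) = v + v**2 + Q*v (U(Q, v) = (Q*v + v**2) + v = (v**2 + Q*v) + v = v + v**2 + Q*v)
(14506 + 17479)/(U(102, o(10, 0)) - 10330) - 1*34586 = (14506 + 17479)/((13 - 1*10)*(1 + 102 + (13 - 1*10)) - 10330) - 1*34586 = 31985/((13 - 10)*(1 + 102 + (13 - 10)) - 10330) - 34586 = 31985/(3*(1 + 102 + 3) - 10330) - 34586 = 31985/(3*106 - 10330) - 34586 = 31985/(318 - 10330) - 34586 = 31985/(-10012) - 34586 = 31985*(-1/10012) - 34586 = -31985/10012 - 34586 = -346307017/10012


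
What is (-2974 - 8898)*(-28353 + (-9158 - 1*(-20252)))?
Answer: 204898848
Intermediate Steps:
(-2974 - 8898)*(-28353 + (-9158 - 1*(-20252))) = -11872*(-28353 + (-9158 + 20252)) = -11872*(-28353 + 11094) = -11872*(-17259) = 204898848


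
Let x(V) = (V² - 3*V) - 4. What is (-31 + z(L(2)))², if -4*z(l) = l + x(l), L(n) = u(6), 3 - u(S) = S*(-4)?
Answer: 632025/16 ≈ 39502.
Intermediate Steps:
u(S) = 3 + 4*S (u(S) = 3 - S*(-4) = 3 - (-4)*S = 3 + 4*S)
L(n) = 27 (L(n) = 3 + 4*6 = 3 + 24 = 27)
x(V) = -4 + V² - 3*V
z(l) = 1 + l/2 - l²/4 (z(l) = -(l + (-4 + l² - 3*l))/4 = -(-4 + l² - 2*l)/4 = 1 + l/2 - l²/4)
(-31 + z(L(2)))² = (-31 + (1 + (½)*27 - ¼*27²))² = (-31 + (1 + 27/2 - ¼*729))² = (-31 + (1 + 27/2 - 729/4))² = (-31 - 671/4)² = (-795/4)² = 632025/16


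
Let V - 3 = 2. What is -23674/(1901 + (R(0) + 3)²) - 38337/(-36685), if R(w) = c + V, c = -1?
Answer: -79372354/7153575 ≈ -11.095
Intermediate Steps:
V = 5 (V = 3 + 2 = 5)
R(w) = 4 (R(w) = -1 + 5 = 4)
-23674/(1901 + (R(0) + 3)²) - 38337/(-36685) = -23674/(1901 + (4 + 3)²) - 38337/(-36685) = -23674/(1901 + 7²) - 38337*(-1/36685) = -23674/(1901 + 49) + 38337/36685 = -23674/1950 + 38337/36685 = -23674*1/1950 + 38337/36685 = -11837/975 + 38337/36685 = -79372354/7153575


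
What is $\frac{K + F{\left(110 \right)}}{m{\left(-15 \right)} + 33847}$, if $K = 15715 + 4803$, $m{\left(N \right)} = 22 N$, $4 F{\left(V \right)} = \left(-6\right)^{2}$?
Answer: $\frac{20527}{33517} \approx 0.61244$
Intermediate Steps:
$F{\left(V \right)} = 9$ ($F{\left(V \right)} = \frac{\left(-6\right)^{2}}{4} = \frac{1}{4} \cdot 36 = 9$)
$K = 20518$
$\frac{K + F{\left(110 \right)}}{m{\left(-15 \right)} + 33847} = \frac{20518 + 9}{22 \left(-15\right) + 33847} = \frac{20527}{-330 + 33847} = \frac{20527}{33517}$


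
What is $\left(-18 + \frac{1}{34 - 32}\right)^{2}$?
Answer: $\frac{1225}{4} \approx 306.25$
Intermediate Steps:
$\left(-18 + \frac{1}{34 - 32}\right)^{2} = \left(-18 + \frac{1}{2}\right)^{2} = \left(- \frac{35}{2}\right)^{2} = \frac{1225}{4}$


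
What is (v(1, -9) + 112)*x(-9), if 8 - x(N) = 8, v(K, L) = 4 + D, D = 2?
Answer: 0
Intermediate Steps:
v(K, L) = 6 (v(K, L) = 4 + 2 = 6)
x(N) = 0 (x(N) = 8 - 1*8 = 8 - 8 = 0)
(v(1, -9) + 112)*x(-9) = (6 + 112)*0 = 118*0 = 0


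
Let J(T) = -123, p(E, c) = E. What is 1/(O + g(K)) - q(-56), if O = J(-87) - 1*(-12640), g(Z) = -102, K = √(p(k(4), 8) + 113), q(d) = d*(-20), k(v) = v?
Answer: -13904799/12415 ≈ -1120.0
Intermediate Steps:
q(d) = -20*d
K = 3*√13 (K = √(4 + 113) = √117 = 3*√13 ≈ 10.817)
O = 12517 (O = -123 - 1*(-12640) = -123 + 12640 = 12517)
1/(O + g(K)) - q(-56) = 1/(12517 - 102) - (-20)*(-56) = 1/12415 - 1*1120 = 1/12415 - 1120 = -13904799/12415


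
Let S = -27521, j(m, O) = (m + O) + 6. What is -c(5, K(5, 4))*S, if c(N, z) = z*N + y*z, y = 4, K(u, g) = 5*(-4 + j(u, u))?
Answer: 14861340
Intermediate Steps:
j(m, O) = 6 + O + m (j(m, O) = (O + m) + 6 = 6 + O + m)
K(u, g) = 10 + 10*u (K(u, g) = 5*(-4 + (6 + u + u)) = 5*(-4 + (6 + 2*u)) = 5*(2 + 2*u) = 10 + 10*u)
c(N, z) = 4*z + N*z (c(N, z) = z*N + 4*z = N*z + 4*z = 4*z + N*z)
-c(5, K(5, 4))*S = -(10 + 10*5)*(4 + 5)*(-27521) = -(10 + 50)*9*(-27521) = -60*9*(-27521) = -540*(-27521) = -1*(-14861340) = 14861340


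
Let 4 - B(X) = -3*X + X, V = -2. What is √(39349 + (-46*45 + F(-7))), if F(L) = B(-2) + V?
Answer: √37277 ≈ 193.07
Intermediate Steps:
B(X) = 4 + 2*X (B(X) = 4 - (-3*X + X) = 4 - (-2)*X = 4 + 2*X)
F(L) = -2 (F(L) = (4 + 2*(-2)) - 2 = (4 - 4) - 2 = 0 - 2 = -2)
√(39349 + (-46*45 + F(-7))) = √(39349 + (-46*45 - 2)) = √(39349 + (-2070 - 2)) = √(39349 - 2072) = √37277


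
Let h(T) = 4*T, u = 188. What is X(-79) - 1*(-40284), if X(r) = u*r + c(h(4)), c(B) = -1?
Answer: 25431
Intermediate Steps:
X(r) = -1 + 188*r (X(r) = 188*r - 1 = -1 + 188*r)
X(-79) - 1*(-40284) = (-1 + 188*(-79)) - 1*(-40284) = (-1 - 14852) + 40284 = -14853 + 40284 = 25431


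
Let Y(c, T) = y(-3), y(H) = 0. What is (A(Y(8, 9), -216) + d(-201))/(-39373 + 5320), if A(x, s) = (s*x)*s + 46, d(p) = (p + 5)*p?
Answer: -39442/34053 ≈ -1.1583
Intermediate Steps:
d(p) = p*(5 + p) (d(p) = (5 + p)*p = p*(5 + p))
Y(c, T) = 0
A(x, s) = 46 + x*s**2 (A(x, s) = x*s**2 + 46 = 46 + x*s**2)
(A(Y(8, 9), -216) + d(-201))/(-39373 + 5320) = ((46 + 0*(-216)**2) - 201*(5 - 201))/(-39373 + 5320) = ((46 + 0*46656) - 201*(-196))/(-34053) = ((46 + 0) + 39396)*(-1/34053) = (46 + 39396)*(-1/34053) = 39442*(-1/34053) = -39442/34053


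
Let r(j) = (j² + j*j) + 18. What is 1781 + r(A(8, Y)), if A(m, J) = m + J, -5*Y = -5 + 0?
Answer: 1961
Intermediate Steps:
Y = 1 (Y = -(-5 + 0)/5 = -⅕*(-5) = 1)
A(m, J) = J + m
r(j) = 18 + 2*j² (r(j) = (j² + j²) + 18 = 2*j² + 18 = 18 + 2*j²)
1781 + r(A(8, Y)) = 1781 + (18 + 2*(1 + 8)²) = 1781 + (18 + 2*9²) = 1781 + (18 + 2*81) = 1781 + (18 + 162) = 1781 + 180 = 1961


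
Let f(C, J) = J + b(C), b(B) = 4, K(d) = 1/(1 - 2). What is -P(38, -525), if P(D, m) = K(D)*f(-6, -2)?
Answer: 2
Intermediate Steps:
K(d) = -1 (K(d) = 1/(-1) = -1)
f(C, J) = 4 + J (f(C, J) = J + 4 = 4 + J)
P(D, m) = -2 (P(D, m) = -(4 - 2) = -1*2 = -2)
-P(38, -525) = -1*(-2) = 2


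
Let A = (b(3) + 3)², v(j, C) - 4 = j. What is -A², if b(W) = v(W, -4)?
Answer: -10000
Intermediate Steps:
v(j, C) = 4 + j
b(W) = 4 + W
A = 100 (A = ((4 + 3) + 3)² = (7 + 3)² = 10² = 100)
-A² = -1*100² = -1*10000 = -10000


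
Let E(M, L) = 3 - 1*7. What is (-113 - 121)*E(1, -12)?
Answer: 936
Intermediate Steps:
E(M, L) = -4 (E(M, L) = 3 - 7 = -4)
(-113 - 121)*E(1, -12) = (-113 - 121)*(-4) = -234*(-4) = 936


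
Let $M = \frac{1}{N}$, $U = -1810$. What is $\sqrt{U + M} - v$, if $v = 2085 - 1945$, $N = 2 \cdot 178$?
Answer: $-140 + \frac{i \sqrt{57347951}}{178} \approx -140.0 + 42.544 i$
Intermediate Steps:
$N = 356$
$v = 140$
$M = \frac{1}{356} \approx 0.002809$
$\sqrt{U + M} - v = \sqrt{-1810 + \frac{1}{356}} - 140 = \sqrt{- \frac{644359}{356}} - 140 = \frac{i \sqrt{57347951}}{178} - 140 = -140 + \frac{i \sqrt{57347951}}{178}$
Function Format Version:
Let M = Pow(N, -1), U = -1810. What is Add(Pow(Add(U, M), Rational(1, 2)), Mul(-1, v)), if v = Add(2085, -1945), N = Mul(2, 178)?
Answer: Add(-140, Mul(Rational(1, 178), I, Pow(57347951, Rational(1, 2)))) ≈ Add(-140.00, Mul(42.544, I))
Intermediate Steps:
N = 356
v = 140
M = Rational(1, 356) (M = Pow(356, -1) = Rational(1, 356) ≈ 0.0028090)
Add(Pow(Add(U, M), Rational(1, 2)), Mul(-1, v)) = Add(Pow(Add(-1810, Rational(1, 356)), Rational(1, 2)), Mul(-1, 140)) = Add(Pow(Rational(-644359, 356), Rational(1, 2)), -140) = Add(Mul(Rational(1, 178), I, Pow(57347951, Rational(1, 2))), -140) = Add(-140, Mul(Rational(1, 178), I, Pow(57347951, Rational(1, 2))))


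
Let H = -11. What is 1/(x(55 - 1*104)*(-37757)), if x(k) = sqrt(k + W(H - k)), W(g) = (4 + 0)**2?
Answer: I*sqrt(33)/1245981 ≈ 4.6105e-6*I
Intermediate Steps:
W(g) = 16 (W(g) = 4**2 = 16)
x(k) = sqrt(16 + k) (x(k) = sqrt(k + 16) = sqrt(16 + k))
1/(x(55 - 1*104)*(-37757)) = 1/(sqrt(16 + (55 - 1*104))*(-37757)) = -1/37757/sqrt(16 + (55 - 104)) = -1/37757/sqrt(16 - 49) = -1/37757/sqrt(-33) = -1/37757/(I*sqrt(33)) = -I*sqrt(33)/33*(-1/37757) = I*sqrt(33)/1245981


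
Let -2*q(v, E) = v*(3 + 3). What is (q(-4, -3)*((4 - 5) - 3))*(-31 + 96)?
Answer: -3120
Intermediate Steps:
q(v, E) = -3*v (q(v, E) = -v*(3 + 3)/2 = -v*6/2 = -3*v)
(q(-4, -3)*((4 - 5) - 3))*(-31 + 96) = ((-3*(-4))*((4 - 5) - 3))*(-31 + 96) = (12*(-1 - 3))*65 = (12*(-4))*65 = -48*65 = -3120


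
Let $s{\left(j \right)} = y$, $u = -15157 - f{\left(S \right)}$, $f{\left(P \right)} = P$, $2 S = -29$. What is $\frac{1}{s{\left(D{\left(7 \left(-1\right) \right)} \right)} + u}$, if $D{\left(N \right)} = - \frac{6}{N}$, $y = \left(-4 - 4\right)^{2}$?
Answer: $- \frac{2}{30157} \approx -6.632 \cdot 10^{-5}$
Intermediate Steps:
$S = - \frac{29}{2}$ ($S = \frac{1}{2} \left(-29\right) = - \frac{29}{2} \approx -14.5$)
$y = 64$ ($y = \left(-8\right)^{2} = 64$)
$u = - \frac{30285}{2}$ ($u = -15157 - - \frac{29}{2} = -15157 + \frac{29}{2} = - \frac{30285}{2} \approx -15143.0$)
$s{\left(j \right)} = 64$
$\frac{1}{s{\left(D{\left(7 \left(-1\right) \right)} \right)} + u} = \frac{1}{64 - \frac{30285}{2}} = \frac{1}{- \frac{30157}{2}} = - \frac{2}{30157}$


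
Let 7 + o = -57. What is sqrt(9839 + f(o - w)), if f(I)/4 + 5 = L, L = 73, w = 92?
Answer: sqrt(10111) ≈ 100.55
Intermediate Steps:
o = -64 (o = -7 - 57 = -64)
f(I) = 272 (f(I) = -20 + 4*73 = -20 + 292 = 272)
sqrt(9839 + f(o - w)) = sqrt(9839 + 272) = sqrt(10111)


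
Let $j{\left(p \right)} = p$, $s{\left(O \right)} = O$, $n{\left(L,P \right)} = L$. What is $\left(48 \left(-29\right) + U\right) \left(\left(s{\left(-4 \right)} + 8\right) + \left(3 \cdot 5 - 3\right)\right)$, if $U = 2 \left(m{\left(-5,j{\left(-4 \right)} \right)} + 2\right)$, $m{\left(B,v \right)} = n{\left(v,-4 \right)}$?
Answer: $-22336$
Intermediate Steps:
$m{\left(B,v \right)} = v$
$U = -4$ ($U = 2 \left(-4 + 2\right) = 2 \left(-2\right) = -4$)
$\left(48 \left(-29\right) + U\right) \left(\left(s{\left(-4 \right)} + 8\right) + \left(3 \cdot 5 - 3\right)\right) = \left(48 \left(-29\right) - 4\right) \left(\left(-4 + 8\right) + \left(3 \cdot 5 - 3\right)\right) = \left(-1392 - 4\right) \left(4 + \left(15 - 3\right)\right) = - 1396 \left(4 + 12\right) = \left(-1396\right) 16 = -22336$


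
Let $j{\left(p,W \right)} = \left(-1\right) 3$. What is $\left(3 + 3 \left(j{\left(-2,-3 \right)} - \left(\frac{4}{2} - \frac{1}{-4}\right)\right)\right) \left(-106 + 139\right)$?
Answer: $- \frac{1683}{4} \approx -420.75$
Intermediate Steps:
$j{\left(p,W \right)} = -3$
$\left(3 + 3 \left(j{\left(-2,-3 \right)} - \left(\frac{4}{2} - \frac{1}{-4}\right)\right)\right) \left(-106 + 139\right) = \left(3 + 3 \left(-3 - \left(\frac{4}{2} - \frac{1}{-4}\right)\right)\right) \left(-106 + 139\right) = \left(3 + 3 \left(-3 - \left(4 \cdot \frac{1}{2} - - \frac{1}{4}\right)\right)\right) 33 = \left(3 + 3 \left(-3 - \left(2 + \frac{1}{4}\right)\right)\right) 33 = \left(3 + 3 \left(-3 - \frac{9}{4}\right)\right) 33 = \left(3 + 3 \left(- \frac{21}{4}\right)\right) 33 = \left(3 - \frac{63}{4}\right) 33 = \left(- \frac{51}{4}\right) 33 = - \frac{1683}{4}$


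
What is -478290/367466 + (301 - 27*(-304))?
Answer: 1563144952/183733 ≈ 8507.7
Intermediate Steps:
-478290/367466 + (301 - 27*(-304)) = -478290*1/367466 + (301 + 8208) = -239145/183733 + 8509 = 1563144952/183733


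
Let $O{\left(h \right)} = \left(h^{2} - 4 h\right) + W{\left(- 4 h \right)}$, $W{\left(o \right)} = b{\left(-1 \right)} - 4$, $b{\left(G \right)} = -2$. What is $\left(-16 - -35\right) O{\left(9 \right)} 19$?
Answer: $14079$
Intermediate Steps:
$W{\left(o \right)} = -6$ ($W{\left(o \right)} = -2 - 4 = -6$)
$O{\left(h \right)} = -6 + h^{2} - 4 h$ ($O{\left(h \right)} = \left(h^{2} - 4 h\right) - 6 = -6 + h^{2} - 4 h$)
$\left(-16 - -35\right) O{\left(9 \right)} 19 = \left(-16 - -35\right) \left(-6 + 9^{2} - 36\right) 19 = \left(-16 + 35\right) \left(-6 + 81 - 36\right) 19 = 19 \cdot 39 \cdot 19 = 741 \cdot 19 = 14079$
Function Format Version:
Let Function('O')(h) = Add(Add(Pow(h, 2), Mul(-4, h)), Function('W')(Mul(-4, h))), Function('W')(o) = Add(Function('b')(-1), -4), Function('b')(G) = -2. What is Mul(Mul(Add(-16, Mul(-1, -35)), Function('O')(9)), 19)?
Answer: 14079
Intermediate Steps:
Function('W')(o) = -6 (Function('W')(o) = Add(-2, -4) = -6)
Function('O')(h) = Add(-6, Pow(h, 2), Mul(-4, h)) (Function('O')(h) = Add(Add(Pow(h, 2), Mul(-4, h)), -6) = Add(-6, Pow(h, 2), Mul(-4, h)))
Mul(Mul(Add(-16, Mul(-1, -35)), Function('O')(9)), 19) = Mul(Mul(Add(-16, Mul(-1, -35)), Add(-6, Pow(9, 2), Mul(-4, 9))), 19) = Mul(Mul(Add(-16, 35), Add(-6, 81, -36)), 19) = Mul(Mul(19, 39), 19) = Mul(741, 19) = 14079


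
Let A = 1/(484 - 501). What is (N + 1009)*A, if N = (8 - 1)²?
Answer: -1058/17 ≈ -62.235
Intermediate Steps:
N = 49 (N = 7² = 49)
A = -1/17 (A = 1/(-17) = -1/17 ≈ -0.058824)
(N + 1009)*A = (49 + 1009)*(-1/17) = 1058*(-1/17) = -1058/17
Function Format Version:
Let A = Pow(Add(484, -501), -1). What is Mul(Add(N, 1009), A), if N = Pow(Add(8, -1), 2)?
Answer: Rational(-1058, 17) ≈ -62.235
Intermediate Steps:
N = 49 (N = Pow(7, 2) = 49)
A = Rational(-1, 17) (A = Pow(-17, -1) = Rational(-1, 17) ≈ -0.058824)
Mul(Add(N, 1009), A) = Mul(Add(49, 1009), Rational(-1, 17)) = Mul(1058, Rational(-1, 17)) = Rational(-1058, 17)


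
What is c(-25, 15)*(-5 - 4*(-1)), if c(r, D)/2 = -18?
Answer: 36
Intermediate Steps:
c(r, D) = -36 (c(r, D) = 2*(-18) = -36)
c(-25, 15)*(-5 - 4*(-1)) = -36*(-5 - 4*(-1)) = -36*(-5 + 4) = -36*(-1) = 36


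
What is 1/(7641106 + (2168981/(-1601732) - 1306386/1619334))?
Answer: 144096615916/1101057205078502029 ≈ 1.3087e-7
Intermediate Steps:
1/(7641106 + (2168981/(-1601732) - 1306386/1619334)) = 1/(7641106 + (2168981*(-1/1601732) - 1306386*1/1619334)) = 1/(7641106 + (-2168981/1601732 - 72577/89963)) = 1/(7641106 - 311376941067/144096615916) = 1/(1101057205078502029/144096615916) = 144096615916/1101057205078502029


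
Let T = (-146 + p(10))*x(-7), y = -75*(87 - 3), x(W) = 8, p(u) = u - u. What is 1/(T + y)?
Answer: -1/7468 ≈ -0.00013390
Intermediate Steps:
p(u) = 0
y = -6300 (y = -75*84 = -6300)
T = -1168 (T = (-146 + 0)*8 = -146*8 = -1168)
1/(T + y) = 1/(-1168 - 6300) = 1/(-7468) = -1/7468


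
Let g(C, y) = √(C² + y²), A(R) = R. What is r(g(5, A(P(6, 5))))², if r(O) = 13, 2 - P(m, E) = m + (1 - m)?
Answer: 169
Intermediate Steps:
P(m, E) = 1 (P(m, E) = 2 - (m + (1 - m)) = 2 - 1*1 = 2 - 1 = 1)
r(g(5, A(P(6, 5))))² = 13² = 169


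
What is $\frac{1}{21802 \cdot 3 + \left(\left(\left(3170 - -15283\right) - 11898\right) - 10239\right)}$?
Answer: $\frac{1}{61722} \approx 1.6202 \cdot 10^{-5}$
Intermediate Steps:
$\frac{1}{21802 \cdot 3 + \left(\left(\left(3170 - -15283\right) - 11898\right) - 10239\right)} = \frac{1}{65406 + \left(\left(\left(3170 + 15283\right) - 11898\right) - 10239\right)} = \frac{1}{65406 + \left(\left(18453 - 11898\right) - 10239\right)} = \frac{1}{65406 + \left(6555 - 10239\right)} = \frac{1}{65406 - 3684} = \frac{1}{61722}$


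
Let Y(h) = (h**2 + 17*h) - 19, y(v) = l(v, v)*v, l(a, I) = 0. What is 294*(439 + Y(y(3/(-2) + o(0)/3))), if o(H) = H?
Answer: 123480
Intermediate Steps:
y(v) = 0 (y(v) = 0*v = 0)
Y(h) = -19 + h**2 + 17*h
294*(439 + Y(y(3/(-2) + o(0)/3))) = 294*(439 + (-19 + 0**2 + 17*0)) = 294*(439 + (-19 + 0 + 0)) = 294*(439 - 19) = 294*420 = 123480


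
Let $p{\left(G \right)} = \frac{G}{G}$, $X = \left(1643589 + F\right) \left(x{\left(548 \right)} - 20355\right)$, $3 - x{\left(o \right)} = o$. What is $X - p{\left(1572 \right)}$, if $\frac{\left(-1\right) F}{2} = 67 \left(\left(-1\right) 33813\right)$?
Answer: $-129047697901$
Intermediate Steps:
$x{\left(o \right)} = 3 - o$
$F = 4530942$ ($F = - 2 \cdot 67 \left(\left(-1\right) 33813\right) = - 2 \cdot 67 \left(-33813\right) = \left(-2\right) \left(-2265471\right) = 4530942$)
$X = -129047697900$ ($X = \left(1643589 + 4530942\right) \left(\left(3 - 548\right) - 20355\right) = 6174531 \left(\left(3 - 548\right) - 20355\right) = 6174531 \left(-545 - 20355\right) = 6174531 \left(-20900\right) = -129047697900$)
$p{\left(G \right)} = 1$
$X - p{\left(1572 \right)} = -129047697900 - 1 = -129047697901$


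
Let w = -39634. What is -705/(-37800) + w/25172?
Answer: -3524807/2265480 ≈ -1.5559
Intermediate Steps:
-705/(-37800) + w/25172 = -705/(-37800) - 39634/25172 = -705*(-1/37800) - 39634*1/25172 = 47/2520 - 2831/1798 = -3524807/2265480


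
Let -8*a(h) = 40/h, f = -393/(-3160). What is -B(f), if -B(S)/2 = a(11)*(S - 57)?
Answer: 179727/3476 ≈ 51.705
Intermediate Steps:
f = 393/3160 (f = -393*(-1/3160) = 393/3160 ≈ 0.12437)
a(h) = -5/h
B(S) = -570/11 + 10*S/11 (B(S) = -2*(-5/11)*(S - 57) = -2*(-5*1/11)*(-57 + S) = -(-10)*(-57 + S)/11 = -2*(285/11 - 5*S/11) = -570/11 + 10*S/11)
-B(f) = -(-570/11 + (10/11)*(393/3160)) = -(-570/11 + 393/3476) = -1*(-179727/3476) = 179727/3476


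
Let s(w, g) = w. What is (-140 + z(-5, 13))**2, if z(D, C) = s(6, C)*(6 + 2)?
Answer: 8464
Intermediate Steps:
z(D, C) = 48 (z(D, C) = 6*(6 + 2) = 6*8 = 48)
(-140 + z(-5, 13))**2 = (-140 + 48)**2 = (-92)**2 = 8464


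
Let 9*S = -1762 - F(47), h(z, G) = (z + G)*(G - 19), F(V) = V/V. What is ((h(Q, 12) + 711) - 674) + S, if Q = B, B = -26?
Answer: -548/9 ≈ -60.889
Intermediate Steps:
Q = -26
F(V) = 1
h(z, G) = (-19 + G)*(G + z) (h(z, G) = (G + z)*(-19 + G) = (-19 + G)*(G + z))
S = -1763/9 (S = (-1762 - 1*1)/9 = (-1762 - 1)/9 = (⅑)*(-1763) = -1763/9 ≈ -195.89)
((h(Q, 12) + 711) - 674) + S = (((12² - 19*12 - 19*(-26) + 12*(-26)) + 711) - 674) - 1763/9 = (((144 - 228 + 494 - 312) + 711) - 674) - 1763/9 = ((98 + 711) - 674) - 1763/9 = (809 - 674) - 1763/9 = 135 - 1763/9 = -548/9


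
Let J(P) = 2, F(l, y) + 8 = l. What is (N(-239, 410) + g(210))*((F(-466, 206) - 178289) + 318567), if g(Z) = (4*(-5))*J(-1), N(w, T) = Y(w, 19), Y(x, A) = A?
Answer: -2935884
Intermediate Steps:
F(l, y) = -8 + l
N(w, T) = 19
g(Z) = -40 (g(Z) = (4*(-5))*2 = -20*2 = -40)
(N(-239, 410) + g(210))*((F(-466, 206) - 178289) + 318567) = (19 - 40)*(((-8 - 466) - 178289) + 318567) = -21*((-474 - 178289) + 318567) = -21*(-178763 + 318567) = -21*139804 = -2935884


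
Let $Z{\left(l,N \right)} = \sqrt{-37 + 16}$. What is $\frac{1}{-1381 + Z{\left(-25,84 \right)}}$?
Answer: $- \frac{1381}{1907182} - \frac{i \sqrt{21}}{1907182} \approx -0.00072411 - 2.4028 \cdot 10^{-6} i$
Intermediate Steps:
$Z{\left(l,N \right)} = i \sqrt{21}$ ($Z{\left(l,N \right)} = \sqrt{-21} = i \sqrt{21}$)
$\frac{1}{-1381 + Z{\left(-25,84 \right)}} = \frac{1}{-1381 + i \sqrt{21}}$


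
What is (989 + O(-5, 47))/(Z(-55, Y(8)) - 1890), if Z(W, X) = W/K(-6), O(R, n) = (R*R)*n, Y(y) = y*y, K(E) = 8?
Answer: -17312/15175 ≈ -1.1408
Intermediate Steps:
Y(y) = y²
O(R, n) = n*R² (O(R, n) = R²*n = n*R²)
Z(W, X) = W/8
(989 + O(-5, 47))/(Z(-55, Y(8)) - 1890) = (989 + 47*(-5)²)/((⅛)*(-55) - 1890) = (989 + 47*25)/(-55/8 - 1890) = (989 + 1175)/(-15175/8) = 2164*(-8/15175) = -17312/15175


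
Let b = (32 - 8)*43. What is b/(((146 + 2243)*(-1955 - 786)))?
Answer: -1032/6548249 ≈ -0.00015760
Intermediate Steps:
b = 1032 (b = 24*43 = 1032)
b/(((146 + 2243)*(-1955 - 786))) = 1032/(((146 + 2243)*(-1955 - 786))) = 1032/((2389*(-2741))) = 1032/(-6548249) = 1032*(-1/6548249) = -1032/6548249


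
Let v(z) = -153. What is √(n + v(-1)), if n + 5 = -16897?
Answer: 3*I*√1895 ≈ 130.59*I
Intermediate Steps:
n = -16902 (n = -5 - 16897 = -16902)
√(n + v(-1)) = √(-16902 - 153) = √(-17055) = 3*I*√1895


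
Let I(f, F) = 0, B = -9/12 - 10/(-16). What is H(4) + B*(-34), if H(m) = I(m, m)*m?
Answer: 17/4 ≈ 4.2500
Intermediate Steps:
B = -⅛ (B = -9*1/12 - 10*(-1/16) = -¾ + 5/8 = -⅛ ≈ -0.12500)
H(m) = 0 (H(m) = 0*m = 0)
H(4) + B*(-34) = 0 - ⅛*(-34) = 0 + 17/4 = 17/4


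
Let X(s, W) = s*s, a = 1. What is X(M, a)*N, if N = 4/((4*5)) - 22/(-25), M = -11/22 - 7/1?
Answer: 243/4 ≈ 60.750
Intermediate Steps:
M = -15/2 (M = -11*1/22 - 7*1 = -½ - 7 = -15/2 ≈ -7.5000)
X(s, W) = s²
N = 27/25 (N = 4/20 - 22*(-1/25) = 4*(1/20) + 22/25 = ⅕ + 22/25 = 27/25 ≈ 1.0800)
X(M, a)*N = (-15/2)²*(27/25) = (225/4)*(27/25) = 243/4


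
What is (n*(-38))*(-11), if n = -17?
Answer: -7106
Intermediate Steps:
(n*(-38))*(-11) = -17*(-38)*(-11) = 646*(-11) = -7106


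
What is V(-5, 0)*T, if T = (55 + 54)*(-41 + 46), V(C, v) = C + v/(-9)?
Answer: -2725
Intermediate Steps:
V(C, v) = C - v/9 (V(C, v) = C + v*(-⅑) = C - v/9)
T = 545 (T = 109*5 = 545)
V(-5, 0)*T = (-5 - ⅑*0)*545 = (-5 + 0)*545 = -5*545 = -2725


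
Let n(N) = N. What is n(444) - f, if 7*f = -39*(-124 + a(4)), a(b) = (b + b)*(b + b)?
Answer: 768/7 ≈ 109.71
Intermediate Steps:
a(b) = 4*b**2 (a(b) = (2*b)*(2*b) = 4*b**2)
f = 2340/7 (f = (-39*(-124 + 4*4**2))/7 = (-39*(-124 + 4*16))/7 = (-39*(-124 + 64))/7 = (-39*(-60))/7 = (1/7)*2340 = 2340/7 ≈ 334.29)
n(444) - f = 444 - 1*2340/7 = 444 - 2340/7 = 768/7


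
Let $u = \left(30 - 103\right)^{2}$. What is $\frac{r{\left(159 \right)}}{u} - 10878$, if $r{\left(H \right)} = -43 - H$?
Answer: $- \frac{57969064}{5329} \approx -10878.0$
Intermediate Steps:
$u = 5329$ ($u = \left(-73\right)^{2} = 5329$)
$\frac{r{\left(159 \right)}}{u} - 10878 = \frac{-43 - 159}{5329} - 10878 = \left(-43 - 159\right) \frac{1}{5329} - 10878 = \left(-202\right) \frac{1}{5329} - 10878 = - \frac{202}{5329} - 10878 = - \frac{57969064}{5329}$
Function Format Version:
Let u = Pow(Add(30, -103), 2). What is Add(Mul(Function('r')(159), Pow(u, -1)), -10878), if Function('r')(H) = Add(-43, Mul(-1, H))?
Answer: Rational(-57969064, 5329) ≈ -10878.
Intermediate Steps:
u = 5329 (u = Pow(-73, 2) = 5329)
Add(Mul(Function('r')(159), Pow(u, -1)), -10878) = Add(Mul(Add(-43, Mul(-1, 159)), Pow(5329, -1)), -10878) = Add(Mul(Add(-43, -159), Rational(1, 5329)), -10878) = Add(Mul(-202, Rational(1, 5329)), -10878) = Add(Rational(-202, 5329), -10878) = Rational(-57969064, 5329)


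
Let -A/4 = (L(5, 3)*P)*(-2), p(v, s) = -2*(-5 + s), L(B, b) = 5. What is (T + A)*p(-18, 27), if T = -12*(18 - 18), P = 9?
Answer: -15840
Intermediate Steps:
p(v, s) = 10 - 2*s
A = 360 (A = -4*5*9*(-2) = -180*(-2) = -4*(-90) = 360)
T = 0 (T = -12*0 = 0)
(T + A)*p(-18, 27) = (0 + 360)*(10 - 2*27) = 360*(10 - 54) = 360*(-44) = -15840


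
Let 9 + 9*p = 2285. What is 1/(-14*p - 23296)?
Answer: -9/241528 ≈ -3.7263e-5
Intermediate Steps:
p = 2276/9 (p = -1 + (⅑)*2285 = -1 + 2285/9 = 2276/9 ≈ 252.89)
1/(-14*p - 23296) = 1/(-14*2276/9 - 23296) = 1/(-31864/9 - 23296) = 1/(-241528/9) = -9/241528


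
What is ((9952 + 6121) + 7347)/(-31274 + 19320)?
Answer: -11710/5977 ≈ -1.9592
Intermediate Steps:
((9952 + 6121) + 7347)/(-31274 + 19320) = (16073 + 7347)/(-11954) = 23420*(-1/11954) = -11710/5977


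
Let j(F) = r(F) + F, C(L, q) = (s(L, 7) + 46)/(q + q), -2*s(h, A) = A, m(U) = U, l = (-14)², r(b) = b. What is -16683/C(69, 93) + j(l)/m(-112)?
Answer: -12412747/170 ≈ -73016.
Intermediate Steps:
l = 196
s(h, A) = -A/2
C(L, q) = 85/(4*q) (C(L, q) = (-½*7 + 46)/(q + q) = (-7/2 + 46)/((2*q)) = 85*(1/(2*q))/2 = 85/(4*q))
j(F) = 2*F (j(F) = F + F = 2*F)
-16683/C(69, 93) + j(l)/m(-112) = -16683/((85/4)/93) + (2*196)/(-112) = -16683/((85/4)*(1/93)) + 392*(-1/112) = -16683/85/372 - 7/2 = -16683*372/85 - 7/2 = -6206076/85 - 7/2 = -12412747/170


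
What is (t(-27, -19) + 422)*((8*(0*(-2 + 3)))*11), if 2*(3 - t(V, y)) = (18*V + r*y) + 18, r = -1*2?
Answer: 0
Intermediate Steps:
r = -2
t(V, y) = -6 + y - 9*V (t(V, y) = 3 - ((18*V - 2*y) + 18)/2 = 3 - ((-2*y + 18*V) + 18)/2 = 3 - (18 - 2*y + 18*V)/2 = 3 + (-9 + y - 9*V) = -6 + y - 9*V)
(t(-27, -19) + 422)*((8*(0*(-2 + 3)))*11) = ((-6 - 19 - 9*(-27)) + 422)*((8*(0*(-2 + 3)))*11) = ((-6 - 19 + 243) + 422)*((8*(0*1))*11) = (218 + 422)*((8*0)*11) = 640*(0*11) = 640*0 = 0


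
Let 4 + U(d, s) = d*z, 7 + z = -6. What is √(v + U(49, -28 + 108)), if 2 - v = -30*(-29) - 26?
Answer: I*√1483 ≈ 38.51*I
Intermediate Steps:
z = -13 (z = -7 - 6 = -13)
U(d, s) = -4 - 13*d (U(d, s) = -4 + d*(-13) = -4 - 13*d)
v = -842 (v = 2 - (-30*(-29) - 26) = 2 - (870 - 26) = 2 - 1*844 = 2 - 844 = -842)
√(v + U(49, -28 + 108)) = √(-842 + (-4 - 13*49)) = √(-842 + (-4 - 637)) = √(-842 - 641) = √(-1483) = I*√1483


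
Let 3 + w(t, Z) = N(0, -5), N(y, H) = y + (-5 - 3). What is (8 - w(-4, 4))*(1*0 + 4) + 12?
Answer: 88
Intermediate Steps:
N(y, H) = -8 + y (N(y, H) = y - 8 = -8 + y)
w(t, Z) = -11 (w(t, Z) = -3 + (-8 + 0) = -3 - 8 = -11)
(8 - w(-4, 4))*(1*0 + 4) + 12 = (8 - 1*(-11))*(1*0 + 4) + 12 = (8 + 11)*(0 + 4) + 12 = 19*4 + 12 = 76 + 12 = 88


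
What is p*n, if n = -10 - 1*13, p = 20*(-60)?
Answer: 27600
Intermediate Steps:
p = -1200
n = -23 (n = -10 - 13 = -23)
p*n = -1200*(-23) = 27600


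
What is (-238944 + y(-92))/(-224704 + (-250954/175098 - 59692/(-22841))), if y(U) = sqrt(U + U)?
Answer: 6205427530848/5835580992005 - 51940434*I*sqrt(46)/5835580992005 ≈ 1.0634 - 6.0367e-5*I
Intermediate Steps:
y(U) = sqrt(2)*sqrt(U) (y(U) = sqrt(2*U) = sqrt(2)*sqrt(U))
(-238944 + y(-92))/(-224704 + (-250954/175098 - 59692/(-22841))) = (-238944 + sqrt(2)*sqrt(-92))/(-224704 + (-250954/175098 - 59692/(-22841))) = (-238944 + sqrt(2)*(2*I*sqrt(23)))/(-224704 + (-250954*1/175098 - 59692*(-1/22841))) = (-238944 + 2*I*sqrt(46))/(-224704 + (-11407/7959 + 59692/22841)) = (-238944 + 2*I*sqrt(46))/(-224704 + 30648763/25970217) = (-238944 + 2*I*sqrt(46))/(-5835580992005/25970217) = (-238944 + 2*I*sqrt(46))*(-25970217/5835580992005) = 6205427530848/5835580992005 - 51940434*I*sqrt(46)/5835580992005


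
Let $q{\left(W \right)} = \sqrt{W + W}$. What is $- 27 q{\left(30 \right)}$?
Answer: $- 54 \sqrt{15} \approx -209.14$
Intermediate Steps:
$q{\left(W \right)} = \sqrt{2} \sqrt{W}$ ($q{\left(W \right)} = \sqrt{2 W} = \sqrt{2} \sqrt{W}$)
$- 27 q{\left(30 \right)} = - 27 \sqrt{2} \sqrt{30} = - 27 \cdot 2 \sqrt{15} = - 54 \sqrt{15}$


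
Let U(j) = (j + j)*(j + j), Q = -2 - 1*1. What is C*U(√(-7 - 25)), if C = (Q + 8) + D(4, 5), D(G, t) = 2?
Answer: -896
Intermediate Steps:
Q = -3 (Q = -2 - 1 = -3)
U(j) = 4*j² (U(j) = (2*j)*(2*j) = 4*j²)
C = 7 (C = (-3 + 8) + 2 = 5 + 2 = 7)
C*U(√(-7 - 25)) = 7*(4*(√(-7 - 25))²) = 7*(4*(√(-32))²) = 7*(4*(4*I*√2)²) = 7*(4*(-32)) = 7*(-128) = -896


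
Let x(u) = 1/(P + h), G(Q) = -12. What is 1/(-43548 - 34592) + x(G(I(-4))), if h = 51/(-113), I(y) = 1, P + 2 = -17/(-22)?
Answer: -194260213/326078220 ≈ -0.59575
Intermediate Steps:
P = -27/22 (P = -2 - 17/(-22) = -2 - 17*(-1/22) = -2 + 17/22 = -27/22 ≈ -1.2273)
h = -51/113 (h = 51*(-1/113) = -51/113 ≈ -0.45133)
x(u) = -2486/4173 (x(u) = 1/(-27/22 - 51/113) = 1/(-4173/2486) = -2486/4173)
1/(-43548 - 34592) + x(G(I(-4))) = 1/(-43548 - 34592) - 2486/4173 = 1/(-78140) - 2486/4173 = -1/78140 - 2486/4173 = -194260213/326078220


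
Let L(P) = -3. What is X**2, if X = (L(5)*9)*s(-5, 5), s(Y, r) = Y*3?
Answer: 164025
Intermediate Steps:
s(Y, r) = 3*Y
X = 405 (X = (-3*9)*(3*(-5)) = -27*(-15) = 405)
X**2 = 405**2 = 164025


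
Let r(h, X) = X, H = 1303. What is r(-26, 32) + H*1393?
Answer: 1815111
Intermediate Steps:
r(-26, 32) + H*1393 = 32 + 1303*1393 = 32 + 1815079 = 1815111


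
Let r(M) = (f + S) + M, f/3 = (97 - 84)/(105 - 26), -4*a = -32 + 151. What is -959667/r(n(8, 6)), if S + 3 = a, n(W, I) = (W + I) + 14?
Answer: 303254772/1345 ≈ 2.2547e+5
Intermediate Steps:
a = -119/4 (a = -(-32 + 151)/4 = -¼*119 = -119/4 ≈ -29.750)
f = 39/79 (f = 3*((97 - 84)/(105 - 26)) = 3*(13/79) = 39/79 ≈ 0.49367)
n(W, I) = 14 + I + W (n(W, I) = (I + W) + 14 = 14 + I + W)
S = -131/4 (S = -3 - 119/4 = -131/4 ≈ -32.750)
r(M) = -10193/316 + M (r(M) = (39/79 - 131/4) + M = -10193/316 + M)
-959667/r(n(8, 6)) = -959667/(-10193/316 + (14 + 6 + 8)) = -959667/(-10193/316 + 28) = -959667/(-1345/316) = -959667*(-316/1345) = 303254772/1345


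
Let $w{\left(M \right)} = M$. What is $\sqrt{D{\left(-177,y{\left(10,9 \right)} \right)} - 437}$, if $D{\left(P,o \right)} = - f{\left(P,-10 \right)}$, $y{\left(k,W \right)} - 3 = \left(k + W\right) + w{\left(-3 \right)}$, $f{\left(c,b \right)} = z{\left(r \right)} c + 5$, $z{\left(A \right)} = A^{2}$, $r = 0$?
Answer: $i \sqrt{442} \approx 21.024 i$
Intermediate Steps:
$f{\left(c,b \right)} = 5$ ($f{\left(c,b \right)} = 0^{2} c + 5 = 0 c + 5 = 0 + 5 = 5$)
$y{\left(k,W \right)} = W + k$ ($y{\left(k,W \right)} = 3 - \left(3 - W - k\right) = 3 + \left(-3 + W + k\right) = W + k$)
$D{\left(P,o \right)} = -5$ ($D{\left(P,o \right)} = \left(-1\right) 5 = -5$)
$\sqrt{D{\left(-177,y{\left(10,9 \right)} \right)} - 437} = \sqrt{-5 - 437} = \sqrt{-442} = i \sqrt{442}$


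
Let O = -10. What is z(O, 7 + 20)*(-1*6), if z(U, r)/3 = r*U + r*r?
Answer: -8262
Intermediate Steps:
z(U, r) = 3*r**2 + 3*U*r (z(U, r) = 3*(r*U + r*r) = 3*(U*r + r**2) = 3*(r**2 + U*r) = 3*r**2 + 3*U*r)
z(O, 7 + 20)*(-1*6) = (3*(7 + 20)*(-10 + (7 + 20)))*(-1*6) = (3*27*(-10 + 27))*(-6) = (3*27*17)*(-6) = 1377*(-6) = -8262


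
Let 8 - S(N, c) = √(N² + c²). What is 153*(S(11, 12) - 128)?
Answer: -18360 - 153*√265 ≈ -20851.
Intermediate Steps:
S(N, c) = 8 - √(N² + c²)
153*(S(11, 12) - 128) = 153*((8 - √(11² + 12²)) - 128) = 153*((8 - √(121 + 144)) - 128) = 153*((8 - √265) - 128) = 153*(-120 - √265) = -18360 - 153*√265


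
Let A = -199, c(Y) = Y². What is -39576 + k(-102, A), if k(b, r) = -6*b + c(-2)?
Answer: -38960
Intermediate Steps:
k(b, r) = 4 - 6*b (k(b, r) = -6*b + (-2)² = -6*b + 4 = 4 - 6*b)
-39576 + k(-102, A) = -39576 + (4 - 6*(-102)) = -39576 + (4 + 612) = -39576 + 616 = -38960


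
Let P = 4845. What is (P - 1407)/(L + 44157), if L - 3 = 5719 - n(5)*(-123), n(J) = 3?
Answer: 1719/25124 ≈ 0.068421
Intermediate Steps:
L = 6091 (L = 3 + (5719 - 3*(-123)) = 3 + (5719 - 1*(-369)) = 3 + (5719 + 369) = 3 + 6088 = 6091)
(P - 1407)/(L + 44157) = (4845 - 1407)/(6091 + 44157) = 3438/50248 = 3438*(1/50248) = 1719/25124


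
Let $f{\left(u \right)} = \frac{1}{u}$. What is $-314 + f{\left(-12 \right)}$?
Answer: $- \frac{3769}{12} \approx -314.08$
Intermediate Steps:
$-314 + f{\left(-12 \right)} = -314 + \frac{1}{-12} = -314 - \frac{1}{12} = - \frac{3769}{12}$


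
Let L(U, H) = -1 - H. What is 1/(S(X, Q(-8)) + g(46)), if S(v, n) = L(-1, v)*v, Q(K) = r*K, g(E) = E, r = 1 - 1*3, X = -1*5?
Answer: 1/26 ≈ 0.038462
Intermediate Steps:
X = -5
r = -2 (r = 1 - 3 = -2)
Q(K) = -2*K
S(v, n) = v*(-1 - v) (S(v, n) = (-1 - v)*v = v*(-1 - v))
1/(S(X, Q(-8)) + g(46)) = 1/(-1*(-5)*(1 - 5) + 46) = 1/(-1*(-5)*(-4) + 46) = 1/(-20 + 46) = 1/26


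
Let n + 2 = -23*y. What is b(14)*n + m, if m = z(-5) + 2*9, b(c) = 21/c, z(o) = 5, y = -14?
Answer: 503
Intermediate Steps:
n = 320 (n = -2 - 23*(-14) = -2 + 322 = 320)
m = 23 (m = 5 + 2*9 = 5 + 18 = 23)
b(14)*n + m = (21/14)*320 + 23 = (21*(1/14))*320 + 23 = (3/2)*320 + 23 = 480 + 23 = 503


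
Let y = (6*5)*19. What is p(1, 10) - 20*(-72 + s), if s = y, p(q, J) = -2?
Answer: -9962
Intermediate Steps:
y = 570 (y = 30*19 = 570)
s = 570
p(1, 10) - 20*(-72 + s) = -2 - 20*(-72 + 570) = -2 - 20*498 = -2 - 9960 = -9962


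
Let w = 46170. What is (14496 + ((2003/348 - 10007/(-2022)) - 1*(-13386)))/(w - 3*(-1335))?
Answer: 3271144849/5884323300 ≈ 0.55591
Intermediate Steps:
(14496 + ((2003/348 - 10007/(-2022)) - 1*(-13386)))/(w - 3*(-1335)) = (14496 + ((2003/348 - 10007/(-2022)) - 1*(-13386)))/(46170 - 3*(-1335)) = (14496 + ((2003*(1/348) - 10007*(-1/2022)) + 13386))/(46170 + 4005) = (14496 + ((2003/348 + 10007/2022) + 13386))/50175 = (14496 + (1255417/117276 + 13386))*(1/50175) = (14496 + 1571111953/117276)*(1/50175) = (3271144849/117276)*(1/50175) = 3271144849/5884323300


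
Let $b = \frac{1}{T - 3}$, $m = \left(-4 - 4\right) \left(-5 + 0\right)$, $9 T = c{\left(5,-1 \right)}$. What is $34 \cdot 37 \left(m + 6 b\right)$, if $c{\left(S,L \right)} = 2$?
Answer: $\frac{1190068}{25} \approx 47603.0$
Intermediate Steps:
$T = \frac{2}{9}$ ($T = \frac{1}{9} \cdot 2 = \frac{2}{9} \approx 0.22222$)
$m = 40$ ($m = \left(-8\right) \left(-5\right) = 40$)
$b = - \frac{9}{25}$ ($b = \frac{1}{\frac{2}{9} - 3} = \frac{1}{- \frac{25}{9}} = - \frac{9}{25} \approx -0.36$)
$34 \cdot 37 \left(m + 6 b\right) = 34 \cdot 37 \left(40 + 6 \left(- \frac{9}{25}\right)\right) = 1258 \left(40 - \frac{54}{25}\right) = 1258 \cdot \frac{946}{25} = \frac{1190068}{25}$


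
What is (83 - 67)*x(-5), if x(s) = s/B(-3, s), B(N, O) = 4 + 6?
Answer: -8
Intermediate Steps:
B(N, O) = 10
x(s) = s/10
(83 - 67)*x(-5) = (83 - 67)*((⅒)*(-5)) = 16*(-½) = -8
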